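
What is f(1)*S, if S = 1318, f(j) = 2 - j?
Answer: 1318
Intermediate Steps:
f(1)*S = (2 - 1*1)*1318 = (2 - 1)*1318 = 1*1318 = 1318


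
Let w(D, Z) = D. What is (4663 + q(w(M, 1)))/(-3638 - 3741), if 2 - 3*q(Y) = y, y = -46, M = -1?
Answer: -4679/7379 ≈ -0.63410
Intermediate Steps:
q(Y) = 16 (q(Y) = ⅔ - ⅓*(-46) = ⅔ + 46/3 = 16)
(4663 + q(w(M, 1)))/(-3638 - 3741) = (4663 + 16)/(-3638 - 3741) = 4679/(-7379) = 4679*(-1/7379) = -4679/7379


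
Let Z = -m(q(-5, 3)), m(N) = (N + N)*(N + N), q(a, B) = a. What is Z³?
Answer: -1000000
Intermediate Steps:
m(N) = 4*N² (m(N) = (2*N)*(2*N) = 4*N²)
Z = -100 (Z = -4*(-5)² = -4*25 = -1*100 = -100)
Z³ = (-100)³ = -1000000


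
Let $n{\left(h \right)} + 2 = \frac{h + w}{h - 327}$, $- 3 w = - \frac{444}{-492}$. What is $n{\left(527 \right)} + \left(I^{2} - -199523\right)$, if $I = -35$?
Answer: $\frac{617302048}{3075} \approx 2.0075 \cdot 10^{5}$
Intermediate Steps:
$w = - \frac{37}{123}$ ($w = - \frac{\left(-444\right) \frac{1}{-492}}{3} = - \frac{\left(-444\right) \left(- \frac{1}{492}\right)}{3} = \left(- \frac{1}{3}\right) \frac{37}{41} = - \frac{37}{123} \approx -0.30081$)
$n{\left(h \right)} = -2 + \frac{- \frac{37}{123} + h}{-327 + h}$ ($n{\left(h \right)} = -2 + \frac{h - \frac{37}{123}}{h - 327} = -2 + \frac{- \frac{37}{123} + h}{-327 + h}$)
$n{\left(527 \right)} + \left(I^{2} - -199523\right) = \frac{\frac{80405}{123} - 527}{-327 + 527} + \left(\left(-35\right)^{2} - -199523\right) = \frac{\frac{80405}{123} - 527}{200} + \left(1225 + 199523\right) = \frac{1}{200} \cdot \frac{15584}{123} + 200748 = \frac{1948}{3075} + 200748 = \frac{617302048}{3075}$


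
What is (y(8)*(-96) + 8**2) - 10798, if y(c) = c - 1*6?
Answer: -10926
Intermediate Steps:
y(c) = -6 + c (y(c) = c - 6 = -6 + c)
(y(8)*(-96) + 8**2) - 10798 = ((-6 + 8)*(-96) + 8**2) - 10798 = (2*(-96) + 64) - 10798 = (-192 + 64) - 10798 = -128 - 10798 = -10926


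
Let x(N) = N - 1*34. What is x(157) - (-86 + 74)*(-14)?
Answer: -45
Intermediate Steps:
x(N) = -34 + N (x(N) = N - 34 = -34 + N)
x(157) - (-86 + 74)*(-14) = (-34 + 157) - (-86 + 74)*(-14) = 123 - (-12)*(-14) = 123 - 1*168 = 123 - 168 = -45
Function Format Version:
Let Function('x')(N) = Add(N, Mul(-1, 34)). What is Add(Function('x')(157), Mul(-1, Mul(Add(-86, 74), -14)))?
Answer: -45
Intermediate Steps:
Function('x')(N) = Add(-34, N) (Function('x')(N) = Add(N, -34) = Add(-34, N))
Add(Function('x')(157), Mul(-1, Mul(Add(-86, 74), -14))) = Add(Add(-34, 157), Mul(-1, Mul(Add(-86, 74), -14))) = Add(123, Mul(-1, Mul(-12, -14))) = Add(123, Mul(-1, 168)) = Add(123, -168) = -45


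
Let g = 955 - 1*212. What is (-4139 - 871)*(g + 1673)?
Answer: -12104160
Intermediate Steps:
g = 743 (g = 955 - 212 = 743)
(-4139 - 871)*(g + 1673) = (-4139 - 871)*(743 + 1673) = -5010*2416 = -12104160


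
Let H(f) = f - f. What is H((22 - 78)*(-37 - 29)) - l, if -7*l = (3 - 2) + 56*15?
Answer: 841/7 ≈ 120.14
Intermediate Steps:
H(f) = 0
l = -841/7 (l = -((3 - 2) + 56*15)/7 = -(1 + 840)/7 = -⅐*841 = -841/7 ≈ -120.14)
H((22 - 78)*(-37 - 29)) - l = 0 - 1*(-841/7) = 0 + 841/7 = 841/7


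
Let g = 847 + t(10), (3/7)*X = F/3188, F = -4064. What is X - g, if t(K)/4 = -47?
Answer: -1582781/2391 ≈ -661.97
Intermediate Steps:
t(K) = -188 (t(K) = 4*(-47) = -188)
X = -7112/2391 (X = 7*(-4064/3188)/3 = 7*(-4064*1/3188)/3 = (7/3)*(-1016/797) = -7112/2391 ≈ -2.9745)
g = 659 (g = 847 - 188 = 659)
X - g = -7112/2391 - 1*659 = -7112/2391 - 659 = -1582781/2391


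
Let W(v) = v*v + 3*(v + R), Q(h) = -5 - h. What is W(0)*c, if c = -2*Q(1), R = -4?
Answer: -144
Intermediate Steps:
W(v) = -12 + v**2 + 3*v (W(v) = v*v + 3*(v - 4) = v**2 + 3*(-4 + v) = v**2 + (-12 + 3*v) = -12 + v**2 + 3*v)
c = 12 (c = -2*(-5 - 1*1) = -2*(-5 - 1) = -2*(-6) = 12)
W(0)*c = (-12 + 0**2 + 3*0)*12 = (-12 + 0 + 0)*12 = -12*12 = -144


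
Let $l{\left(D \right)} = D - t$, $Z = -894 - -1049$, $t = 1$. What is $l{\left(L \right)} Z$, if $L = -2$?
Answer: $-465$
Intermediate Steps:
$Z = 155$ ($Z = -894 + 1049 = 155$)
$l{\left(D \right)} = -1 + D$ ($l{\left(D \right)} = D - 1 = -1 + D$)
$l{\left(L \right)} Z = \left(-1 - 2\right) 155 = \left(-3\right) 155 = -465$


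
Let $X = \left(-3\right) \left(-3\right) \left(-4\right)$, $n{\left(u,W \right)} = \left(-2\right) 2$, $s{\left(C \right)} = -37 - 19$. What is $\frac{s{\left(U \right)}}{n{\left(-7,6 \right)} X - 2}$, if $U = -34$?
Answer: $- \frac{28}{71} \approx -0.39437$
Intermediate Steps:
$s{\left(C \right)} = -56$
$n{\left(u,W \right)} = -4$
$X = -36$ ($X = 9 \left(-4\right) = -36$)
$\frac{s{\left(U \right)}}{n{\left(-7,6 \right)} X - 2} = - \frac{56}{\left(-4\right) \left(-36\right) - 2} = - \frac{56}{144 + \left(-10 + 8\right)} = - \frac{56}{144 - 2} = - \frac{56}{142} = \left(-56\right) \frac{1}{142} = - \frac{28}{71}$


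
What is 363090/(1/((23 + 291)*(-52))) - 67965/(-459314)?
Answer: -2723058445137315/459314 ≈ -5.9285e+9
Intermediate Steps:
363090/(1/((23 + 291)*(-52))) - 67965/(-459314) = 363090/(1/(314*(-52))) - 67965*(-1/459314) = 363090/(1/(-16328)) + 67965/459314 = 363090/(-1/16328) + 67965/459314 = 363090*(-16328) + 67965/459314 = -5928533520 + 67965/459314 = -2723058445137315/459314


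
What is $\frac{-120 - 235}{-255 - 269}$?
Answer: $\frac{355}{524} \approx 0.67748$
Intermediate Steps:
$\frac{-120 - 235}{-255 - 269} = - \frac{355}{-524} = \left(-355\right) \left(- \frac{1}{524}\right) = \frac{355}{524}$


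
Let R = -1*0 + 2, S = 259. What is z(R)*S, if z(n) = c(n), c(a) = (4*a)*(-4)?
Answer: -8288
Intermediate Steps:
R = 2 (R = 0 + 2 = 2)
c(a) = -16*a
z(n) = -16*n
z(R)*S = -16*2*259 = -32*259 = -8288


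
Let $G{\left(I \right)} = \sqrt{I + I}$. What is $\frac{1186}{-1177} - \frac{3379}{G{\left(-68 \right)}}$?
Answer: $- \frac{1186}{1177} + \frac{3379 i \sqrt{34}}{68} \approx -1.0076 + 289.75 i$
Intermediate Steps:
$G{\left(I \right)} = \sqrt{2} \sqrt{I}$ ($G{\left(I \right)} = \sqrt{2 I} = \sqrt{2} \sqrt{I}$)
$\frac{1186}{-1177} - \frac{3379}{G{\left(-68 \right)}} = \frac{1186}{-1177} - \frac{3379}{\sqrt{2} \sqrt{-68}} = 1186 \left(- \frac{1}{1177}\right) - \frac{3379}{\sqrt{2} \cdot 2 i \sqrt{17}} = - \frac{1186}{1177} - \frac{3379}{2 i \sqrt{34}} = - \frac{1186}{1177} - 3379 \left(- \frac{i \sqrt{34}}{68}\right) = - \frac{1186}{1177} + \frac{3379 i \sqrt{34}}{68}$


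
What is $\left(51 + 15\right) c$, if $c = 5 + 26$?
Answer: $2046$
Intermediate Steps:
$c = 31$
$\left(51 + 15\right) c = \left(51 + 15\right) 31 = 66 \cdot 31 = 2046$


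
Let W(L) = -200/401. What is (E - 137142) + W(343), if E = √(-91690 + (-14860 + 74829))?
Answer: -54994142/401 + I*√31721 ≈ -1.3714e+5 + 178.1*I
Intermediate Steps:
W(L) = -200/401 (W(L) = -200*1/401 = -200/401)
E = I*√31721 (E = √(-91690 + 59969) = √(-31721) = I*√31721 ≈ 178.1*I)
(E - 137142) + W(343) = (I*√31721 - 137142) - 200/401 = (-137142 + I*√31721) - 200/401 = -54994142/401 + I*√31721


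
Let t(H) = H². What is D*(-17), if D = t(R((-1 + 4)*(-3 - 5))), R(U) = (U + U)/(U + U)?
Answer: -17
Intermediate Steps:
R(U) = 1 (R(U) = (2*U)/((2*U)) = (2*U)*(1/(2*U)) = 1)
D = 1 (D = 1² = 1)
D*(-17) = 1*(-17) = -17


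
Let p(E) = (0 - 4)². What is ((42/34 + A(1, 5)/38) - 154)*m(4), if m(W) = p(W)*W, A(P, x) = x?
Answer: -3155232/323 ≈ -9768.5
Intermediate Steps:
p(E) = 16 (p(E) = (-4)² = 16)
m(W) = 16*W
((42/34 + A(1, 5)/38) - 154)*m(4) = ((42/34 + 5/38) - 154)*(16*4) = ((42*(1/34) + 5*(1/38)) - 154)*64 = ((21/17 + 5/38) - 154)*64 = (883/646 - 154)*64 = -98601/646*64 = -3155232/323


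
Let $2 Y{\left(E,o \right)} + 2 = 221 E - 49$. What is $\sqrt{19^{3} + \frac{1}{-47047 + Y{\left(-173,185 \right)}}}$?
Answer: $\frac{5 \sqrt{1201966691046}}{66189} \approx 82.819$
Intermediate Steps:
$Y{\left(E,o \right)} = - \frac{51}{2} + \frac{221 E}{2}$ ($Y{\left(E,o \right)} = -1 + \frac{221 E - 49}{2} = -1 + \frac{-49 + 221 E}{2} = -1 + \left(- \frac{49}{2} + \frac{221 E}{2}\right) = - \frac{51}{2} + \frac{221 E}{2}$)
$\sqrt{19^{3} + \frac{1}{-47047 + Y{\left(-173,185 \right)}}} = \sqrt{19^{3} + \frac{1}{-47047 + \left(- \frac{51}{2} + \frac{221}{2} \left(-173\right)\right)}} = \sqrt{6859 + \frac{1}{-47047 - 19142}} = \sqrt{6859 + \frac{1}{-66189}} = \sqrt{6859 - \frac{1}{66189}} = \sqrt{\frac{453990350}{66189}} = \frac{5 \sqrt{1201966691046}}{66189}$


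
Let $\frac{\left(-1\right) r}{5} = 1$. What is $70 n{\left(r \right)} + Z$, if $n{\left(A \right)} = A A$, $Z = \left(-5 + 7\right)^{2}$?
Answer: $1754$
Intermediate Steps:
$r = -5$ ($r = \left(-5\right) 1 = -5$)
$Z = 4$ ($Z = 2^{2} = 4$)
$n{\left(A \right)} = A^{2}$
$70 n{\left(r \right)} + Z = 70 \left(-5\right)^{2} + 4 = 70 \cdot 25 + 4 = 1750 + 4 = 1754$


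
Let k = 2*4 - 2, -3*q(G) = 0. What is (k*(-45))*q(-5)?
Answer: 0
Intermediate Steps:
q(G) = 0 (q(G) = -1/3*0 = 0)
k = 6 (k = 8 - 2 = 6)
(k*(-45))*q(-5) = (6*(-45))*0 = -270*0 = 0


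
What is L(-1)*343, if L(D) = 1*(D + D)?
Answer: -686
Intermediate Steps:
L(D) = 2*D (L(D) = 1*(2*D) = 2*D)
L(-1)*343 = (2*(-1))*343 = -2*343 = -686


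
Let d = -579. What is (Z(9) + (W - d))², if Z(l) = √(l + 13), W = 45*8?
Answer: (939 + √22)² ≈ 8.9055e+5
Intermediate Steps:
W = 360
Z(l) = √(13 + l)
(Z(9) + (W - d))² = (√(13 + 9) + (360 - 1*(-579)))² = (√22 + (360 + 579))² = (√22 + 939)² = (939 + √22)²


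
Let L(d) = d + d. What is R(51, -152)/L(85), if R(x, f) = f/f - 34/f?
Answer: 93/12920 ≈ 0.0071981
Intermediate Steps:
L(d) = 2*d
R(x, f) = 1 - 34/f
R(51, -152)/L(85) = ((-34 - 152)/(-152))/((2*85)) = -1/152*(-186)/170 = (93/76)*(1/170) = 93/12920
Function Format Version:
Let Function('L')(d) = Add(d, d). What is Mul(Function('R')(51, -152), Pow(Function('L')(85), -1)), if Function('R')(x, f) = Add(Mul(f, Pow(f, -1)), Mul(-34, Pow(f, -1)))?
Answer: Rational(93, 12920) ≈ 0.0071981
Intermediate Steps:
Function('L')(d) = Mul(2, d)
Function('R')(x, f) = Add(1, Mul(-34, Pow(f, -1)))
Mul(Function('R')(51, -152), Pow(Function('L')(85), -1)) = Mul(Mul(Pow(-152, -1), Add(-34, -152)), Pow(Mul(2, 85), -1)) = Mul(Mul(Rational(-1, 152), -186), Pow(170, -1)) = Mul(Rational(93, 76), Rational(1, 170)) = Rational(93, 12920)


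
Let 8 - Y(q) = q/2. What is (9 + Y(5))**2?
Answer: 841/4 ≈ 210.25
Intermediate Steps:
Y(q) = 8 - q/2
(9 + Y(5))**2 = (9 + (8 - 1/2*5))**2 = (9 + (8 - 5/2))**2 = (9 + 11/2)**2 = (29/2)**2 = 841/4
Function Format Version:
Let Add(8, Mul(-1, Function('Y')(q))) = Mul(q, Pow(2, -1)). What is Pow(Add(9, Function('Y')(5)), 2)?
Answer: Rational(841, 4) ≈ 210.25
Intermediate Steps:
Function('Y')(q) = Add(8, Mul(Rational(-1, 2), q)) (Function('Y')(q) = Add(8, Mul(-1, Mul(q, Pow(2, -1)))) = Add(8, Mul(-1, Mul(q, Rational(1, 2)))) = Add(8, Mul(-1, Mul(Rational(1, 2), q))) = Add(8, Mul(Rational(-1, 2), q)))
Pow(Add(9, Function('Y')(5)), 2) = Pow(Add(9, Add(8, Mul(Rational(-1, 2), 5))), 2) = Pow(Add(9, Add(8, Rational(-5, 2))), 2) = Pow(Add(9, Rational(11, 2)), 2) = Pow(Rational(29, 2), 2) = Rational(841, 4)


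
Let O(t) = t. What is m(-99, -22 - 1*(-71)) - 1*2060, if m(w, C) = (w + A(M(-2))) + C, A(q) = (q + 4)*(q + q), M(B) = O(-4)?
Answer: -2110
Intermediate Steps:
M(B) = -4
A(q) = 2*q*(4 + q) (A(q) = (4 + q)*(2*q) = 2*q*(4 + q))
m(w, C) = C + w (m(w, C) = (w + 2*(-4)*(4 - 4)) + C = (w + 2*(-4)*0) + C = (w + 0) + C = w + C = C + w)
m(-99, -22 - 1*(-71)) - 1*2060 = ((-22 - 1*(-71)) - 99) - 1*2060 = ((-22 + 71) - 99) - 2060 = (49 - 99) - 2060 = -50 - 2060 = -2110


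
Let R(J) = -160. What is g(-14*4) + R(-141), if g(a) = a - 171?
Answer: -387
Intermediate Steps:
g(a) = -171 + a
g(-14*4) + R(-141) = (-171 - 14*4) - 160 = (-171 - 56) - 160 = -227 - 160 = -387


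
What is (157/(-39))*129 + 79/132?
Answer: -890105/1716 ≈ -518.71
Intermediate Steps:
(157/(-39))*129 + 79/132 = (157*(-1/39))*129 + 79*(1/132) = -157/39*129 + 79/132 = -6751/13 + 79/132 = -890105/1716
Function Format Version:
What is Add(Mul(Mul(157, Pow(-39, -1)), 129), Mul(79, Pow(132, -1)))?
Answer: Rational(-890105, 1716) ≈ -518.71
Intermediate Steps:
Add(Mul(Mul(157, Pow(-39, -1)), 129), Mul(79, Pow(132, -1))) = Add(Mul(Mul(157, Rational(-1, 39)), 129), Mul(79, Rational(1, 132))) = Add(Mul(Rational(-157, 39), 129), Rational(79, 132)) = Add(Rational(-6751, 13), Rational(79, 132)) = Rational(-890105, 1716)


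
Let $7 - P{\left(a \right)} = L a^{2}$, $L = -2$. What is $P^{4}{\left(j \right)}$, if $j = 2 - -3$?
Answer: $10556001$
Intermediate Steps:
$j = 5$ ($j = 2 + 3 = 5$)
$P{\left(a \right)} = 7 + 2 a^{2}$ ($P{\left(a \right)} = 7 - - 2 a^{2} = 7 + 2 a^{2}$)
$P^{4}{\left(j \right)} = \left(7 + 2 \cdot 5^{2}\right)^{4} = \left(7 + 2 \cdot 25\right)^{4} = \left(7 + 50\right)^{4} = 57^{4} = 10556001$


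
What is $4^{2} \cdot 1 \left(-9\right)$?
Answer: $-144$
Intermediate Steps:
$4^{2} \cdot 1 \left(-9\right) = 16 \cdot 1 \left(-9\right) = 16 \left(-9\right) = -144$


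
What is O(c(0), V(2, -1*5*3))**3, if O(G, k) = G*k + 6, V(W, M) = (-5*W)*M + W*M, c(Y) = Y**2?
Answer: 216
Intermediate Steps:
V(W, M) = -4*M*W (V(W, M) = -5*M*W + M*W = -4*M*W)
O(G, k) = 6 + G*k
O(c(0), V(2, -1*5*3))**3 = (6 + 0**2*(-4*-1*5*3*2))**3 = (6 + 0*(-4*(-5*3)*2))**3 = (6 + 0*(-4*(-15)*2))**3 = (6 + 0*120)**3 = (6 + 0)**3 = 6**3 = 216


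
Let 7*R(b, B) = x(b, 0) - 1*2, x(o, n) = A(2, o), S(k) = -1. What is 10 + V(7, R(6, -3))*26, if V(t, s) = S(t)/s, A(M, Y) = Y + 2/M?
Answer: -132/5 ≈ -26.400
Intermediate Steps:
x(o, n) = 1 + o (x(o, n) = o + 2/2 = o + 2*(1/2) = o + 1 = 1 + o)
R(b, B) = -1/7 + b/7 (R(b, B) = ((1 + b) - 1*2)/7 = ((1 + b) - 2)/7 = (-1 + b)/7 = -1/7 + b/7)
V(t, s) = -1/s
10 + V(7, R(6, -3))*26 = 10 - 1/(-1/7 + (1/7)*6)*26 = 10 - 1/(-1/7 + 6/7)*26 = 10 - 1/5/7*26 = 10 - 1*7/5*26 = 10 - 7/5*26 = 10 - 182/5 = -132/5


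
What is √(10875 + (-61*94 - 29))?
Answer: 6*√142 ≈ 71.498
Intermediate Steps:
√(10875 + (-61*94 - 29)) = √(10875 + (-5734 - 29)) = √(10875 - 5763) = √5112 = 6*√142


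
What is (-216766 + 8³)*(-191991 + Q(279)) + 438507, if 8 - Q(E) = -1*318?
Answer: 41448761417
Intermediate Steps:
Q(E) = 326 (Q(E) = 8 - (-1)*318 = 8 - 1*(-318) = 8 + 318 = 326)
(-216766 + 8³)*(-191991 + Q(279)) + 438507 = (-216766 + 8³)*(-191991 + 326) + 438507 = (-216766 + 512)*(-191665) + 438507 = -216254*(-191665) + 438507 = 41448322910 + 438507 = 41448761417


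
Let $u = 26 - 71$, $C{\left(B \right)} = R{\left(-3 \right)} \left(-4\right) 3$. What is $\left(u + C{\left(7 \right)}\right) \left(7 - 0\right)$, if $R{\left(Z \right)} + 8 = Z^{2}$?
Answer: $-399$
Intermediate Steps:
$R{\left(Z \right)} = -8 + Z^{2}$
$C{\left(B \right)} = -12$ ($C{\left(B \right)} = \left(-8 + \left(-3\right)^{2}\right) \left(-4\right) 3 = \left(-8 + 9\right) \left(-4\right) 3 = 1 \left(-4\right) 3 = \left(-4\right) 3 = -12$)
$u = -45$
$\left(u + C{\left(7 \right)}\right) \left(7 - 0\right) = \left(-45 - 12\right) \left(7 - 0\right) = - 57 \left(7 + 0\right) = \left(-57\right) 7 = -399$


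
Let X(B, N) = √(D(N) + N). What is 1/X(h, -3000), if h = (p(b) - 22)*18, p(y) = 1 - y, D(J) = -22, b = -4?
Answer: -I*√3022/3022 ≈ -0.018191*I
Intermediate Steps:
h = -306 (h = ((1 - 1*(-4)) - 22)*18 = ((1 + 4) - 22)*18 = (5 - 22)*18 = -17*18 = -306)
X(B, N) = √(-22 + N)
1/X(h, -3000) = 1/(√(-22 - 3000)) = 1/(√(-3022)) = 1/(I*√3022) = -I*√3022/3022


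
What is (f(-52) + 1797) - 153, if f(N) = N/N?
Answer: 1645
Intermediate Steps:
f(N) = 1
(f(-52) + 1797) - 153 = (1 + 1797) - 153 = 1798 - 153 = 1645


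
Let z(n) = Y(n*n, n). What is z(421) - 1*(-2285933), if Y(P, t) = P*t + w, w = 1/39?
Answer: 2999271367/39 ≈ 7.6904e+7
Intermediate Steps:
w = 1/39 ≈ 0.025641
Y(P, t) = 1/39 + P*t (Y(P, t) = P*t + 1/39 = 1/39 + P*t)
z(n) = 1/39 + n**3 (z(n) = 1/39 + (n*n)*n = 1/39 + n**2*n = 1/39 + n**3)
z(421) - 1*(-2285933) = (1/39 + 421**3) - 1*(-2285933) = (1/39 + 74618461) + 2285933 = 2910119980/39 + 2285933 = 2999271367/39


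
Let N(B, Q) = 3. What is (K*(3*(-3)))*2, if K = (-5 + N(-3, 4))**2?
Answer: -72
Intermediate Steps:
K = 4 (K = (-5 + 3)**2 = (-2)**2 = 4)
(K*(3*(-3)))*2 = (4*(3*(-3)))*2 = (4*(-9))*2 = -36*2 = -72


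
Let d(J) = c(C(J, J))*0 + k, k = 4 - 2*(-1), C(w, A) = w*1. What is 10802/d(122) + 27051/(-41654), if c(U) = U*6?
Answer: 224892101/124962 ≈ 1799.7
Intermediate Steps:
C(w, A) = w
c(U) = 6*U
k = 6 (k = 4 + 2 = 6)
d(J) = 6 (d(J) = (6*J)*0 + 6 = 0 + 6 = 6)
10802/d(122) + 27051/(-41654) = 10802/6 + 27051/(-41654) = 10802*(⅙) + 27051*(-1/41654) = 5401/3 - 27051/41654 = 224892101/124962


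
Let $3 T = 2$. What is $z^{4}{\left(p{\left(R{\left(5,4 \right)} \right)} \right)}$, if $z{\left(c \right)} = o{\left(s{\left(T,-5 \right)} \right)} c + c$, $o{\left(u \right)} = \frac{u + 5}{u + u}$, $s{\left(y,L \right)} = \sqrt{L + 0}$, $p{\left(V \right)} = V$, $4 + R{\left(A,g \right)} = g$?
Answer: $0$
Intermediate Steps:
$T = \frac{2}{3}$ ($T = \frac{1}{3} \cdot 2 = \frac{2}{3} \approx 0.66667$)
$R{\left(A,g \right)} = -4 + g$
$s{\left(y,L \right)} = \sqrt{L}$
$o{\left(u \right)} = \frac{5 + u}{2 u}$
$z{\left(c \right)} = c - \frac{i c \sqrt{5} \left(5 + i \sqrt{5}\right)}{10}$ ($z{\left(c \right)} = \frac{5 + \sqrt{-5}}{2 \sqrt{-5}} c + c = \frac{5 + i \sqrt{5}}{2 i \sqrt{5}} c + c = \frac{- \frac{i \sqrt{5}}{5} \left(5 + i \sqrt{5}\right)}{2} c + c = - \frac{i \sqrt{5} \left(5 + i \sqrt{5}\right)}{10} c + c = - \frac{i c \sqrt{5} \left(5 + i \sqrt{5}\right)}{10} + c = c - \frac{i c \sqrt{5} \left(5 + i \sqrt{5}\right)}{10}$)
$z^{4}{\left(p{\left(R{\left(5,4 \right)} \right)} \right)} = \left(\frac{\left(-4 + 4\right) \left(3 - i \sqrt{5}\right)}{2}\right)^{4} = \left(\frac{1}{2} \cdot 0 \left(3 - i \sqrt{5}\right)\right)^{4} = 0^{4} = 0$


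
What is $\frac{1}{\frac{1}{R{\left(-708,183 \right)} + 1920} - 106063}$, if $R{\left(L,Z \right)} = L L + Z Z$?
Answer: $- \frac{536673}{56921148398} \approx -9.4284 \cdot 10^{-6}$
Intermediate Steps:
$R{\left(L,Z \right)} = L^{2} + Z^{2}$
$\frac{1}{\frac{1}{R{\left(-708,183 \right)} + 1920} - 106063} = \frac{1}{\frac{1}{\left(\left(-708\right)^{2} + 183^{2}\right) + 1920} - 106063} = \frac{1}{\frac{1}{\left(501264 + 33489\right) + 1920} - 106063} = \frac{1}{\frac{1}{534753 + 1920} - 106063} = \frac{1}{\frac{1}{536673} - 106063} = \frac{1}{- \frac{56921148398}{536673}} = - \frac{536673}{56921148398}$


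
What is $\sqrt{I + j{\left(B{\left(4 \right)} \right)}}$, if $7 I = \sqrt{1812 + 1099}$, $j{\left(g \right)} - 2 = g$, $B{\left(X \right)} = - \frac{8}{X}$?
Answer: $\frac{\sqrt{7} \sqrt[4]{2911}}{7} \approx 2.7763$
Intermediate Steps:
$j{\left(g \right)} = 2 + g$
$I = \frac{\sqrt{2911}}{7}$ ($I = \frac{\sqrt{1812 + 1099}}{7} = \frac{\sqrt{2911}}{7} \approx 7.7077$)
$\sqrt{I + j{\left(B{\left(4 \right)} \right)}} = \sqrt{\frac{\sqrt{2911}}{7} + \left(2 - \frac{8}{4}\right)} = \sqrt{\frac{\sqrt{2911}}{7} + \left(2 - 2\right)} = \sqrt{\frac{\sqrt{2911}}{7} + 0} = \sqrt{\frac{\sqrt{2911}}{7}} = \frac{\sqrt{7} \sqrt[4]{2911}}{7}$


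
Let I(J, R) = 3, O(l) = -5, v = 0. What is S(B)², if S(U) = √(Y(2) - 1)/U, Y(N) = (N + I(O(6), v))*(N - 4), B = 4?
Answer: -11/16 ≈ -0.68750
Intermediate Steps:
Y(N) = (-4 + N)*(3 + N) (Y(N) = (N + 3)*(N - 4) = (3 + N)*(-4 + N) = (-4 + N)*(3 + N))
S(U) = I*√11/U (S(U) = √((-12 + 2² - 1*2) - 1)/U = √((-12 + 4 - 2) - 1)/U = √(-10 - 1)/U = √(-11)/U = (I*√11)/U = I*√11/U)
S(B)² = (I*√11/4)² = -11/16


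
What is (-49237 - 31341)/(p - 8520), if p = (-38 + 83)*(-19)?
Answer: 80578/9375 ≈ 8.5950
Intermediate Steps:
p = -855 (p = 45*(-19) = -855)
(-49237 - 31341)/(p - 8520) = (-49237 - 31341)/(-855 - 8520) = -80578/(-9375) = -80578*(-1/9375) = 80578/9375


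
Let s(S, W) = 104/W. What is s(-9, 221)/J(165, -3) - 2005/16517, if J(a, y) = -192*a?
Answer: -134993117/1111924440 ≈ -0.12140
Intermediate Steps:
s(-9, 221)/J(165, -3) - 2005/16517 = (104/221)/((-192*165)) - 2005/16517 = (104*(1/221))/(-31680) - 2005*1/16517 = (8/17)*(-1/31680) - 2005/16517 = -1/67320 - 2005/16517 = -134993117/1111924440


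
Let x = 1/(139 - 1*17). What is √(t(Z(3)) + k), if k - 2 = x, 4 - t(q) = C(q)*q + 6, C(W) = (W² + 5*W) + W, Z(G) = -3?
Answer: I*√401746/122 ≈ 5.1954*I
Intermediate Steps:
C(W) = W² + 6*W
t(q) = -2 - q²*(6 + q) (t(q) = 4 - ((q*(6 + q))*q + 6) = 4 - (q²*(6 + q) + 6) = 4 - (6 + q²*(6 + q)) = 4 + (-6 - q²*(6 + q)) = -2 - q²*(6 + q))
x = 1/122 (x = 1/(139 - 17) = 1/122 ≈ 0.0081967)
k = 245/122 (k = 2 + 1/122 = 245/122 ≈ 2.0082)
√(t(Z(3)) + k) = √((-2 - 1*(-3)²*(6 - 3)) + 245/122) = √((-2 - 1*9*3) + 245/122) = √((-2 - 27) + 245/122) = √(-29 + 245/122) = √(-3293/122) = I*√401746/122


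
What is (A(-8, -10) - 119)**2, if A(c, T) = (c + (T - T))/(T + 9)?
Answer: 12321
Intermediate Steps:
A(c, T) = c/(9 + T) (A(c, T) = (c + 0)/(9 + T) = c/(9 + T))
(A(-8, -10) - 119)**2 = (-8/(9 - 10) - 119)**2 = (-8/(-1) - 119)**2 = (-8*(-1) - 119)**2 = (8 - 119)**2 = (-111)**2 = 12321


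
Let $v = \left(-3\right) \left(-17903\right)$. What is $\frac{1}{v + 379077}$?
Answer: $\frac{1}{432786} \approx 2.3106 \cdot 10^{-6}$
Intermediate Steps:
$v = 53709$
$\frac{1}{v + 379077} = \frac{1}{53709 + 379077} = \frac{1}{432786}$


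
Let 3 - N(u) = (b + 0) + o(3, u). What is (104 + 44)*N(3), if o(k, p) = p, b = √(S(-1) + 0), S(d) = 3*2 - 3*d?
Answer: -444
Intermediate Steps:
S(d) = 6 - 3*d
b = 3 (b = √((6 - 3*(-1)) + 0) = √((6 + 3) + 0) = √(9 + 0) = √9 = 3)
N(u) = -u (N(u) = 3 - ((3 + 0) + u) = 3 - (3 + u) = 3 + (-3 - u) = -u)
(104 + 44)*N(3) = (104 + 44)*(-1*3) = 148*(-3) = -444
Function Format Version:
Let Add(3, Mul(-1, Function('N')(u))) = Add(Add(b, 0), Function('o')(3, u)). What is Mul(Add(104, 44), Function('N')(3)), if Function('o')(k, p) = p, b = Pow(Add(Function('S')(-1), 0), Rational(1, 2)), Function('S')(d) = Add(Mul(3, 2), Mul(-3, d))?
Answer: -444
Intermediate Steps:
Function('S')(d) = Add(6, Mul(-3, d))
b = 3 (b = Pow(Add(Add(6, Mul(-3, -1)), 0), Rational(1, 2)) = Pow(Add(Add(6, 3), 0), Rational(1, 2)) = Pow(Add(9, 0), Rational(1, 2)) = Pow(9, Rational(1, 2)) = 3)
Function('N')(u) = Mul(-1, u) (Function('N')(u) = Add(3, Mul(-1, Add(Add(3, 0), u))) = Add(3, Mul(-1, Add(3, u))) = Add(3, Add(-3, Mul(-1, u))) = Mul(-1, u))
Mul(Add(104, 44), Function('N')(3)) = Mul(Add(104, 44), Mul(-1, 3)) = Mul(148, -3) = -444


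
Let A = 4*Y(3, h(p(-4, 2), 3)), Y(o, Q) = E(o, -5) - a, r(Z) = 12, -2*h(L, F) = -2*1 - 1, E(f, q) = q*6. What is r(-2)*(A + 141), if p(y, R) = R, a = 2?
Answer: 156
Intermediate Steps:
E(f, q) = 6*q
h(L, F) = 3/2 (h(L, F) = -(-2*1 - 1)/2 = -(-2 - 1)/2 = -1/2*(-3) = 3/2)
Y(o, Q) = -32 (Y(o, Q) = 6*(-5) - 1*2 = -30 - 2 = -32)
A = -128 (A = 4*(-32) = -128)
r(-2)*(A + 141) = 12*(-128 + 141) = 12*13 = 156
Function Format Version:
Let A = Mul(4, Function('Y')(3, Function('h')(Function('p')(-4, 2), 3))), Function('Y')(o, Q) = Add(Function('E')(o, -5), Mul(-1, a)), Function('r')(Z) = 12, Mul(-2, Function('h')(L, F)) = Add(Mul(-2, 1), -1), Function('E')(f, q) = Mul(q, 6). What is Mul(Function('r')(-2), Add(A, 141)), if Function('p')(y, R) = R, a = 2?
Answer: 156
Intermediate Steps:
Function('E')(f, q) = Mul(6, q)
Function('h')(L, F) = Rational(3, 2) (Function('h')(L, F) = Mul(Rational(-1, 2), Add(Mul(-2, 1), -1)) = Mul(Rational(-1, 2), Add(-2, -1)) = Mul(Rational(-1, 2), -3) = Rational(3, 2))
Function('Y')(o, Q) = -32 (Function('Y')(o, Q) = Add(Mul(6, -5), Mul(-1, 2)) = Add(-30, -2) = -32)
A = -128 (A = Mul(4, -32) = -128)
Mul(Function('r')(-2), Add(A, 141)) = Mul(12, Add(-128, 141)) = Mul(12, 13) = 156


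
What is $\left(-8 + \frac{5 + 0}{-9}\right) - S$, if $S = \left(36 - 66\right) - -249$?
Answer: $- \frac{2048}{9} \approx -227.56$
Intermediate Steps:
$S = 219$ ($S = \left(36 - 66\right) + 249 = -30 + 249 = 219$)
$\left(-8 + \frac{5 + 0}{-9}\right) - S = \left(-8 + \frac{5 + 0}{-9}\right) - 219 = \left(-8 + 5 \left(- \frac{1}{9}\right)\right) - 219 = \left(-8 - \frac{5}{9}\right) - 219 = - \frac{77}{9} - 219 = - \frac{2048}{9}$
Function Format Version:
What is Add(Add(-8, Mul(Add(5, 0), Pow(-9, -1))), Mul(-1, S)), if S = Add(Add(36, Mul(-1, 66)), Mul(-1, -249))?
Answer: Rational(-2048, 9) ≈ -227.56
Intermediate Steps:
S = 219 (S = Add(Add(36, -66), 249) = Add(-30, 249) = 219)
Add(Add(-8, Mul(Add(5, 0), Pow(-9, -1))), Mul(-1, S)) = Add(Add(-8, Mul(Add(5, 0), Pow(-9, -1))), Mul(-1, 219)) = Add(Add(-8, Mul(5, Rational(-1, 9))), -219) = Add(Add(-8, Rational(-5, 9)), -219) = Add(Rational(-77, 9), -219) = Rational(-2048, 9)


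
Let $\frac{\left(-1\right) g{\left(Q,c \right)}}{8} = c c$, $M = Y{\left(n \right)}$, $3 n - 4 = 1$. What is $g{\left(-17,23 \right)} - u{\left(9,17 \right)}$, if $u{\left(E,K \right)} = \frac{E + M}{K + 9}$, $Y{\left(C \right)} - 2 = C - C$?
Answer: $- \frac{110043}{26} \approx -4232.4$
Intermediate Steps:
$n = \frac{5}{3}$ ($n = \frac{4}{3} + \frac{1}{3} \cdot 1 = \frac{4}{3} + \frac{1}{3} = \frac{5}{3} \approx 1.6667$)
$Y{\left(C \right)} = 2$ ($Y{\left(C \right)} = 2 + \left(C - C\right) = 2 + 0 = 2$)
$M = 2$
$g{\left(Q,c \right)} = - 8 c^{2}$ ($g{\left(Q,c \right)} = - 8 c c = - 8 c^{2}$)
$u{\left(E,K \right)} = \frac{2 + E}{9 + K}$ ($u{\left(E,K \right)} = \frac{E + 2}{K + 9} = \frac{2 + E}{9 + K}$)
$g{\left(-17,23 \right)} - u{\left(9,17 \right)} = - 8 \cdot 23^{2} - \frac{2 + 9}{9 + 17} = \left(-8\right) 529 - \frac{1}{26} \cdot 11 = -4232 - \frac{1}{26} \cdot 11 = -4232 - \frac{11}{26} = - \frac{110043}{26}$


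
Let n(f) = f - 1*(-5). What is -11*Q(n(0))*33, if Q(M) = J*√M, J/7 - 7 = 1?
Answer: -20328*√5 ≈ -45455.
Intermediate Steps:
J = 56 (J = 49 + 7*1 = 49 + 7 = 56)
n(f) = 5 + f (n(f) = f + 5 = 5 + f)
Q(M) = 56*√M
-11*Q(n(0))*33 = -616*√(5 + 0)*33 = -616*√5*33 = -20328*√5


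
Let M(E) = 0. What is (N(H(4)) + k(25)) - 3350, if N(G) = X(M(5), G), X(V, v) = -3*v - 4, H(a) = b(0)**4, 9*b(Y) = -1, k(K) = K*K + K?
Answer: -5913649/2187 ≈ -2704.0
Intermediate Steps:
k(K) = K + K**2 (k(K) = K**2 + K = K + K**2)
b(Y) = -1/9 (b(Y) = (1/9)*(-1) = -1/9)
H(a) = 1/6561 (H(a) = (-1/9)**4 = 1/6561)
X(V, v) = -4 - 3*v
N(G) = -4 - 3*G
(N(H(4)) + k(25)) - 3350 = ((-4 - 3*1/6561) + 25*(1 + 25)) - 3350 = ((-4 - 1/2187) + 25*26) - 3350 = (-8749/2187 + 650) - 3350 = 1412801/2187 - 3350 = -5913649/2187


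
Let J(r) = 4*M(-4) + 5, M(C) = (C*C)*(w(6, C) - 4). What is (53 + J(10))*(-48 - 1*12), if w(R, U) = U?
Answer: 27240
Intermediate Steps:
M(C) = C²*(-4 + C) (M(C) = (C*C)*(C - 4) = C²*(-4 + C))
J(r) = -507 (J(r) = 4*((-4)²*(-4 - 4)) + 5 = 4*(16*(-8)) + 5 = 4*(-128) + 5 = -512 + 5 = -507)
(53 + J(10))*(-48 - 1*12) = (53 - 507)*(-48 - 1*12) = -454*(-48 - 12) = -454*(-60) = 27240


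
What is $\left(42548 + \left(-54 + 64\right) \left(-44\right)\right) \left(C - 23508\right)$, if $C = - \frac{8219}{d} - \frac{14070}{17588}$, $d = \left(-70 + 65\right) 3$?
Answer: $- \frac{21255893255542}{21985} \approx -9.6684 \cdot 10^{8}$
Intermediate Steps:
$d = -15$ ($d = \left(-5\right) 3 = -15$)
$C = \frac{72172361}{131910}$ ($C = - \frac{8219}{-15} - \frac{14070}{17588} = \left(-8219\right) \left(- \frac{1}{15}\right) - \frac{7035}{8794} = \frac{8219}{15} - \frac{7035}{8794} = \frac{72172361}{131910} \approx 547.13$)
$\left(42548 + \left(-54 + 64\right) \left(-44\right)\right) \left(C - 23508\right) = \left(42548 + \left(-54 + 64\right) \left(-44\right)\right) \left(\frac{72172361}{131910} - 23508\right) = \left(42548 + 10 \left(-44\right)\right) \left(- \frac{3028767919}{131910}\right) = \left(42548 - 440\right) \left(- \frac{3028767919}{131910}\right) = 42108 \left(- \frac{3028767919}{131910}\right) = - \frac{21255893255542}{21985}$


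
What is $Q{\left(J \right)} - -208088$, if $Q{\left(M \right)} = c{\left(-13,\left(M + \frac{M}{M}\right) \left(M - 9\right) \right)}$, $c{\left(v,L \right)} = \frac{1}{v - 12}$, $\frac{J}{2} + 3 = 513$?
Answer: $\frac{5202199}{25} \approx 2.0809 \cdot 10^{5}$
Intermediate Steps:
$J = 1020$ ($J = -6 + 2 \cdot 513 = -6 + 1026 = 1020$)
$c{\left(v,L \right)} = \frac{1}{-12 + v}$
$Q{\left(M \right)} = - \frac{1}{25}$ ($Q{\left(M \right)} = \frac{1}{-12 - 13} = \frac{1}{-25} = - \frac{1}{25}$)
$Q{\left(J \right)} - -208088 = - \frac{1}{25} - -208088 = - \frac{1}{25} + 208088 = \frac{5202199}{25}$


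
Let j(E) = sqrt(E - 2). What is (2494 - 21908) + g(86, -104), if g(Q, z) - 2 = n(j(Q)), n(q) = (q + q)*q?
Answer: -19244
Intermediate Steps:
j(E) = sqrt(-2 + E)
n(q) = 2*q**2 (n(q) = (2*q)*q = 2*q**2)
g(Q, z) = -2 + 2*Q (g(Q, z) = 2 + 2*(sqrt(-2 + Q))**2 = 2 + 2*(-2 + Q) = 2 + (-4 + 2*Q) = -2 + 2*Q)
(2494 - 21908) + g(86, -104) = (2494 - 21908) + (-2 + 2*86) = -19414 + (-2 + 172) = -19414 + 170 = -19244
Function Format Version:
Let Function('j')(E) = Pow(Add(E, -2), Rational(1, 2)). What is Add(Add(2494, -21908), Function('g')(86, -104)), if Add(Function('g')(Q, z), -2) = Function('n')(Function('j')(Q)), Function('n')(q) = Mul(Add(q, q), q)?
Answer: -19244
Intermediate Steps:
Function('j')(E) = Pow(Add(-2, E), Rational(1, 2))
Function('n')(q) = Mul(2, Pow(q, 2)) (Function('n')(q) = Mul(Mul(2, q), q) = Mul(2, Pow(q, 2)))
Function('g')(Q, z) = Add(-2, Mul(2, Q)) (Function('g')(Q, z) = Add(2, Mul(2, Pow(Pow(Add(-2, Q), Rational(1, 2)), 2))) = Add(2, Mul(2, Add(-2, Q))) = Add(2, Add(-4, Mul(2, Q))) = Add(-2, Mul(2, Q)))
Add(Add(2494, -21908), Function('g')(86, -104)) = Add(Add(2494, -21908), Add(-2, Mul(2, 86))) = Add(-19414, Add(-2, 172)) = Add(-19414, 170) = -19244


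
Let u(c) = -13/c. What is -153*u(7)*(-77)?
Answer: -21879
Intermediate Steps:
-153*u(7)*(-77) = -(-1989)/7*(-77) = -153*(-13/7)*(-77) = (1989/7)*(-77) = -21879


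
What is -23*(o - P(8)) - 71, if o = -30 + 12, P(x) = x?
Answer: 527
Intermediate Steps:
o = -18
-23*(o - P(8)) - 71 = -23*(-18 - 1*8) - 71 = -23*(-18 - 8) - 71 = -23*(-26) - 71 = 598 - 71 = 527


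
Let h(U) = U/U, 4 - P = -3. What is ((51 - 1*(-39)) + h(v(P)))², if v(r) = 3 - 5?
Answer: 8281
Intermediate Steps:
P = 7 (P = 4 - 1*(-3) = 4 + 3 = 7)
v(r) = -2
h(U) = 1
((51 - 1*(-39)) + h(v(P)))² = ((51 - 1*(-39)) + 1)² = ((51 + 39) + 1)² = (90 + 1)² = 91² = 8281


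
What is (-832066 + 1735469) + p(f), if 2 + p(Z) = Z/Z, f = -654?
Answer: 903402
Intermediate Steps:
p(Z) = -1 (p(Z) = -2 + Z/Z = -2 + 1 = -1)
(-832066 + 1735469) + p(f) = (-832066 + 1735469) - 1 = 903403 - 1 = 903402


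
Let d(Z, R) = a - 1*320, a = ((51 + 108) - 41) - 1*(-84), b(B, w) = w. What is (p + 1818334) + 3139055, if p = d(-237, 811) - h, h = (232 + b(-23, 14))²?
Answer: 4896755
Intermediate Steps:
a = 202 (a = (159 - 41) + 84 = 118 + 84 = 202)
h = 60516 (h = (232 + 14)² = 246² = 60516)
d(Z, R) = -118 (d(Z, R) = 202 - 1*320 = 202 - 320 = -118)
p = -60634 (p = -118 - 1*60516 = -118 - 60516 = -60634)
(p + 1818334) + 3139055 = (-60634 + 1818334) + 3139055 = 1757700 + 3139055 = 4896755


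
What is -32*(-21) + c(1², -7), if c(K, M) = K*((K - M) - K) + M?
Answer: 672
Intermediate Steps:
c(K, M) = M - K*M (c(K, M) = K*(-M) + M = -K*M + M = M - K*M)
-32*(-21) + c(1², -7) = -32*(-21) - 7*(1 - 1*1²) = 672 - 7*(1 - 1*1) = 672 - 7*(1 - 1) = 672 - 7*0 = 672 + 0 = 672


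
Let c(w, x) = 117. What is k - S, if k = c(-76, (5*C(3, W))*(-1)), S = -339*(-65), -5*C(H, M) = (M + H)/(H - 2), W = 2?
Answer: -21918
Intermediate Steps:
C(H, M) = -(H + M)/(5*(-2 + H)) (C(H, M) = -(M + H)/(5*(H - 2)) = -(H + M)/(5*(-2 + H)))
S = 22035
k = 117
k - S = 117 - 1*22035 = 117 - 22035 = -21918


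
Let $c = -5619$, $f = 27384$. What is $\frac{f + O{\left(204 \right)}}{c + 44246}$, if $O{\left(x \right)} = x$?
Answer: $\frac{1452}{2033} \approx 0.71422$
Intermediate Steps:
$\frac{f + O{\left(204 \right)}}{c + 44246} = \frac{27384 + 204}{-5619 + 44246} = \frac{27588}{38627} = 27588 \cdot \frac{1}{38627} = \frac{1452}{2033}$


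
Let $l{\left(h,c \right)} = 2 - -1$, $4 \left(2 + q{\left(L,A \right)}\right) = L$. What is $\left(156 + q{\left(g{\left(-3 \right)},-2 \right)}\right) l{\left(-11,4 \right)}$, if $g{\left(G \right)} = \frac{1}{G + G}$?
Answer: $\frac{3695}{8} \approx 461.88$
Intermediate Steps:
$g{\left(G \right)} = \frac{1}{2 G}$
$q{\left(L,A \right)} = -2 + \frac{L}{4}$
$l{\left(h,c \right)} = 3$ ($l{\left(h,c \right)} = 2 + 1 = 3$)
$\left(156 + q{\left(g{\left(-3 \right)},-2 \right)}\right) l{\left(-11,4 \right)} = \left(156 - \left(2 - \frac{\frac{1}{2} \frac{1}{-3}}{4}\right)\right) 3 = \left(156 - \left(2 - \frac{\frac{1}{2} \left(- \frac{1}{3}\right)}{4}\right)\right) 3 = \left(156 + \left(-2 + \frac{1}{4} \left(- \frac{1}{6}\right)\right)\right) 3 = \left(156 - \frac{49}{24}\right) 3 = \frac{3695}{24} \cdot 3 = \frac{3695}{8}$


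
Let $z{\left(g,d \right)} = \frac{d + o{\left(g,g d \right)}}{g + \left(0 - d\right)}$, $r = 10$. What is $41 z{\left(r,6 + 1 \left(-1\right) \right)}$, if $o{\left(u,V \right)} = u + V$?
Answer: $533$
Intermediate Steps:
$o{\left(u,V \right)} = V + u$
$z{\left(g,d \right)} = \frac{d + g + d g}{g - d}$ ($z{\left(g,d \right)} = \frac{d + \left(g d + g\right)}{g + \left(0 - d\right)} = \frac{d + \left(d g + g\right)}{g - d} = \frac{d + \left(g + d g\right)}{g - d} = \frac{d + g + d g}{g - d}$)
$41 z{\left(r,6 + 1 \left(-1\right) \right)} = 41 \frac{- (6 + 1 \left(-1\right)) - 10 - \left(6 + 1 \left(-1\right)\right) 10}{\left(6 + 1 \left(-1\right)\right) - 10} = 41 \frac{- (6 - 1) - 10 - \left(6 - 1\right) 10}{\left(6 - 1\right) - 10} = 41 \frac{\left(-1\right) 5 - 10 - 5 \cdot 10}{5 - 10} = 41 \frac{-5 - 10 - 50}{-5} = 41 \left(\left(- \frac{1}{5}\right) \left(-65\right)\right) = 41 \cdot 13 = 533$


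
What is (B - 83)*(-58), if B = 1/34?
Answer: 81809/17 ≈ 4812.3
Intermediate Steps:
B = 1/34 ≈ 0.029412
(B - 83)*(-58) = (1/34 - 83)*(-58) = -2821/34*(-58) = 81809/17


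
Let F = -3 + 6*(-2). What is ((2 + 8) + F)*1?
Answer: -5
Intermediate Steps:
F = -15 (F = -3 - 12 = -15)
((2 + 8) + F)*1 = ((2 + 8) - 15)*1 = (10 - 15)*1 = -5*1 = -5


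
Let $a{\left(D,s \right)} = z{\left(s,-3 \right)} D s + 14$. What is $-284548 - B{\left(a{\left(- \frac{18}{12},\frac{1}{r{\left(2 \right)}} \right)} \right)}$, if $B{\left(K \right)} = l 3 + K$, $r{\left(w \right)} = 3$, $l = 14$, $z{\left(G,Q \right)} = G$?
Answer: $- \frac{1707623}{6} \approx -2.846 \cdot 10^{5}$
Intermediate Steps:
$a{\left(D,s \right)} = 14 + D s^{2}$ ($a{\left(D,s \right)} = s D s + 14 = D s s + 14 = D s^{2} + 14 = 14 + D s^{2}$)
$B{\left(K \right)} = 42 + K$ ($B{\left(K \right)} = 14 \cdot 3 + K = 42 + K$)
$-284548 - B{\left(a{\left(- \frac{18}{12},\frac{1}{r{\left(2 \right)}} \right)} \right)} = -284548 - \left(42 + \left(14 + - \frac{18}{12} \left(\frac{1}{3}\right)^{2}\right)\right) = -284548 - \left(42 + \left(14 + \frac{\left(-18\right) \frac{1}{12}}{9}\right)\right) = -284548 - \left(42 + \left(14 - \frac{1}{6}\right)\right) = -284548 - \left(42 + \frac{83}{6}\right) = -284548 - \frac{335}{6} = - \frac{1707623}{6}$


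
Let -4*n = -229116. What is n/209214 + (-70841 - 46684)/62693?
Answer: -6998961001/4372084434 ≈ -1.6008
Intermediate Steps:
n = 57279 (n = -1/4*(-229116) = 57279)
n/209214 + (-70841 - 46684)/62693 = 57279/209214 + (-70841 - 46684)/62693 = 57279*(1/209214) - 117525*1/62693 = 19093/69738 - 117525/62693 = -6998961001/4372084434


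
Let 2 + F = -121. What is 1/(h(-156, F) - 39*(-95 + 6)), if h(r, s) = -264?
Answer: 1/3207 ≈ 0.00031182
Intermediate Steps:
F = -123 (F = -2 - 121 = -123)
1/(h(-156, F) - 39*(-95 + 6)) = 1/(-264 - 39*(-95 + 6)) = 1/(-264 - 39*(-89)) = 1/(-264 + 3471) = 1/3207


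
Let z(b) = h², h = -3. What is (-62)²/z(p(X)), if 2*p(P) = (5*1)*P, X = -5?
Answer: 3844/9 ≈ 427.11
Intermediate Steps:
p(P) = 5*P/2 (p(P) = ((5*1)*P)/2 = (5*P)/2 = 5*P/2)
z(b) = 9 (z(b) = (-3)² = 9)
(-62)²/z(p(X)) = (-62)²/9 = 3844*(⅑) = 3844/9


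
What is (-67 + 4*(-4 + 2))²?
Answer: 5625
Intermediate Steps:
(-67 + 4*(-4 + 2))² = (-67 + 4*(-2))² = (-67 - 8)² = (-75)² = 5625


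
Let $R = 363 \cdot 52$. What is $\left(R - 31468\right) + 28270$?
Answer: $15678$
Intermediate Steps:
$R = 18876$
$\left(R - 31468\right) + 28270 = \left(18876 - 31468\right) + 28270 = -12592 + 28270 = 15678$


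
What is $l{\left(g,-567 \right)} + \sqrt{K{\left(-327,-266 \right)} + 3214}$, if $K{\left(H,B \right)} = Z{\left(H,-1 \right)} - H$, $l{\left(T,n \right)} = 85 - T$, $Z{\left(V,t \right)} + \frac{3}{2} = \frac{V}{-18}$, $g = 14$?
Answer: $71 + \frac{\sqrt{32019}}{3} \approx 130.65$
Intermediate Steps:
$Z{\left(V,t \right)} = - \frac{3}{2} - \frac{V}{18}$ ($Z{\left(V,t \right)} = - \frac{3}{2} + \frac{V}{-18} = - \frac{3}{2} - \frac{V}{18}$)
$K{\left(H,B \right)} = - \frac{3}{2} - \frac{19 H}{18}$ ($K{\left(H,B \right)} = \left(- \frac{3}{2} - \frac{H}{18}\right) - H = - \frac{3}{2} - \frac{19 H}{18}$)
$l{\left(g,-567 \right)} + \sqrt{K{\left(-327,-266 \right)} + 3214} = \left(85 - 14\right) + \sqrt{\left(- \frac{3}{2} - - \frac{2071}{6}\right) + 3214} = \left(85 - 14\right) + \sqrt{\left(- \frac{3}{2} + \frac{2071}{6}\right) + 3214} = 71 + \sqrt{\frac{1031}{3} + 3214} = 71 + \sqrt{\frac{10673}{3}} = 71 + \frac{\sqrt{32019}}{3}$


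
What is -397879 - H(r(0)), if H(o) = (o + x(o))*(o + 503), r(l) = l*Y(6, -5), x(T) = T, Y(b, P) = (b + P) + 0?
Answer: -397879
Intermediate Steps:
Y(b, P) = P + b (Y(b, P) = (P + b) + 0 = P + b)
r(l) = l (r(l) = l*(-5 + 6) = l*1 = l)
H(o) = 2*o*(503 + o) (H(o) = (o + o)*(o + 503) = (2*o)*(503 + o) = 2*o*(503 + o))
-397879 - H(r(0)) = -397879 - 2*0*(503 + 0) = -397879 - 2*0*503 = -397879 - 1*0 = -397879 + 0 = -397879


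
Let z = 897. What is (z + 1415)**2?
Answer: 5345344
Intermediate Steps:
(z + 1415)**2 = (897 + 1415)**2 = 2312**2 = 5345344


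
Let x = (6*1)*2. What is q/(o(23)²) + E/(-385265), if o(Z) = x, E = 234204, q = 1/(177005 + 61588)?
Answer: -277470284507/456437952720 ≈ -0.60790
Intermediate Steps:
q = 1/238593 ≈ 4.1912e-6
x = 12 (x = 6*2 = 12)
o(Z) = 12
q/(o(23)²) + E/(-385265) = 1/(238593*(12²)) + 234204/(-385265) = (1/238593)/144 + 234204*(-1/385265) = (1/238593)*(1/144) - 8076/13285 = 1/34357392 - 8076/13285 = -277470284507/456437952720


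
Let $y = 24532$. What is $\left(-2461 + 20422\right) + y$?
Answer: $42493$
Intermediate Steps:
$\left(-2461 + 20422\right) + y = \left(-2461 + 20422\right) + 24532 = 17961 + 24532 = 42493$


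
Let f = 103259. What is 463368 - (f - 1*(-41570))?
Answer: 318539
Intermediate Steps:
463368 - (f - 1*(-41570)) = 463368 - (103259 - 1*(-41570)) = 463368 - (103259 + 41570) = 463368 - 1*144829 = 463368 - 144829 = 318539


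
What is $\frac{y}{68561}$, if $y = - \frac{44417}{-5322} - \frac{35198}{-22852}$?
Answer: $\frac{150292630}{1042284410373} \approx 0.0001442$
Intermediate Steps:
$y = \frac{150292630}{15202293}$ ($y = \left(-44417\right) \left(- \frac{1}{5322}\right) - - \frac{17599}{11426} = \frac{44417}{5322} + \frac{17599}{11426} = \frac{150292630}{15202293} \approx 9.8862$)
$\frac{y}{68561} = \frac{150292630}{15202293 \cdot 68561} = \frac{150292630}{15202293} \cdot \frac{1}{68561} = \frac{150292630}{1042284410373}$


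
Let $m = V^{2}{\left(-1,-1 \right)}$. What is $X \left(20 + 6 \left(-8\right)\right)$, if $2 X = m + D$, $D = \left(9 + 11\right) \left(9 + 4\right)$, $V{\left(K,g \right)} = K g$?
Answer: $-3654$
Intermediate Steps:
$D = 260$ ($D = 20 \cdot 13 = 260$)
$m = 1$ ($m = \left(\left(-1\right) \left(-1\right)\right)^{2} = 1^{2} = 1$)
$X = \frac{261}{2}$ ($X = \frac{1 + 260}{2} = \frac{1}{2} \cdot 261 = \frac{261}{2} \approx 130.5$)
$X \left(20 + 6 \left(-8\right)\right) = \frac{261 \left(20 + 6 \left(-8\right)\right)}{2} = \frac{261 \left(20 - 48\right)}{2} = \frac{261}{2} \left(-28\right) = -3654$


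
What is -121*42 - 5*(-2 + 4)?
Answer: -5092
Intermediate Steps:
-121*42 - 5*(-2 + 4) = -5082 - 5*2 = -5082 - 10 = -5092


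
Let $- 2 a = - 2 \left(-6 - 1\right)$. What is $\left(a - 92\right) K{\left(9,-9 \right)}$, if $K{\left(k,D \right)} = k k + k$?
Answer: $-8910$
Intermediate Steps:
$K{\left(k,D \right)} = k + k^{2}$ ($K{\left(k,D \right)} = k^{2} + k = k + k^{2}$)
$a = -7$ ($a = - \frac{\left(-2\right) \left(-6 - 1\right)}{2} = - \frac{\left(-2\right) \left(-7\right)}{2} = \left(- \frac{1}{2}\right) 14 = -7$)
$\left(a - 92\right) K{\left(9,-9 \right)} = \left(-7 - 92\right) 9 \left(1 + 9\right) = - 99 \cdot 9 \cdot 10 = \left(-99\right) 90 = -8910$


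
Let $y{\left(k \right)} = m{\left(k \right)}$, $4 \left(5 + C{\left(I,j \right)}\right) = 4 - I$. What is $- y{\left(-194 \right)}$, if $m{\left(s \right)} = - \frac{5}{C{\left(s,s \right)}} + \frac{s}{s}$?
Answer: $- \frac{79}{89} \approx -0.88764$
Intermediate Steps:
$C{\left(I,j \right)} = -4 - \frac{I}{4}$ ($C{\left(I,j \right)} = -5 + \frac{4 - I}{4} = -5 - \left(-1 + \frac{I}{4}\right) = -4 - \frac{I}{4}$)
$m{\left(s \right)} = 1 - \frac{5}{-4 - \frac{s}{4}}$ ($m{\left(s \right)} = - \frac{5}{-4 - \frac{s}{4}} + \frac{s}{s} = - \frac{5}{-4 - \frac{s}{4}} + 1 = 1 - \frac{5}{-4 - \frac{s}{4}}$)
$y{\left(k \right)} = \frac{36 + k}{16 + k}$
$- y{\left(-194 \right)} = - \frac{36 - 194}{16 - 194} = - \frac{-158}{-178} = - \frac{\left(-1\right) \left(-158\right)}{178} = \left(-1\right) \frac{79}{89} = - \frac{79}{89}$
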